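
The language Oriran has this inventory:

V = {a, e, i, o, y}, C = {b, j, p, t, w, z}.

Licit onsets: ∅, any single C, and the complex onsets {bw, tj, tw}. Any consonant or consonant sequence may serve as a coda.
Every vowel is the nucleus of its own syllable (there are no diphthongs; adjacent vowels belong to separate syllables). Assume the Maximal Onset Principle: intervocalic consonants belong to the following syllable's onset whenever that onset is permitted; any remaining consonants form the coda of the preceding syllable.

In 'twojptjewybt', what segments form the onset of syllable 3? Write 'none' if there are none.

w

Vowels present: o, e, y; each is a nucleus, giving 3 syllables.
Between /o/ (V1) and /e/ (V2): cluster /jptj/ — the longest permitted-onset suffix is /tj/; onset = /tj/, preceding coda = /jp/.
Between /e/ (V2) and /y/ (V3): /w/ → onset of the next syllable (single consonants are always licit onsets).
Syllabification: twojp.tje.wybt.
Syllable 3 is /wybt/: onset /w/, nucleus /y/, coda /bt/.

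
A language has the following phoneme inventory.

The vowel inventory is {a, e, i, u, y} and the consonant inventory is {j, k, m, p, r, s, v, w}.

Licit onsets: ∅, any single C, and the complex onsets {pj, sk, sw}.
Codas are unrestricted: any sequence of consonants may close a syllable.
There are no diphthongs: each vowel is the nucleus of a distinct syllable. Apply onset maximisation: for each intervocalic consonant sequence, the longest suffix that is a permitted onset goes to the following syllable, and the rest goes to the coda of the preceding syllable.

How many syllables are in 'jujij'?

2

Vowels present: u, i; each is a nucleus, giving 2 syllables.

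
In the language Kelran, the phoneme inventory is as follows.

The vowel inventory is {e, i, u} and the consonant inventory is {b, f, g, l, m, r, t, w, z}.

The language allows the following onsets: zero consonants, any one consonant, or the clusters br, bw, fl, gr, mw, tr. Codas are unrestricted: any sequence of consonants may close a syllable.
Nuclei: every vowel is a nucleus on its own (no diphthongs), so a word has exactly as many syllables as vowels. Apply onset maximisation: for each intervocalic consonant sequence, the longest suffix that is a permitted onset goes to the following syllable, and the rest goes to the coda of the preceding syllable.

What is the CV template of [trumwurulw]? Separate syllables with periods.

CCV.CCV.CVCC

Nuclei (vowels): u, u, u → 3 syllables.
σ1/σ2 boundary: cluster /mw/ — /mw/ is itself a permitted onset, so the whole cluster goes right; preceding coda = ∅.
σ2/σ3 boundary: /r/ is a single consonant, so it becomes the next onset.
Result: tru.mwu.rulw.
Mapping each syllable to C/V: /tru/ → CCV, /mwu/ → CCV, /rulw/ → CVCC.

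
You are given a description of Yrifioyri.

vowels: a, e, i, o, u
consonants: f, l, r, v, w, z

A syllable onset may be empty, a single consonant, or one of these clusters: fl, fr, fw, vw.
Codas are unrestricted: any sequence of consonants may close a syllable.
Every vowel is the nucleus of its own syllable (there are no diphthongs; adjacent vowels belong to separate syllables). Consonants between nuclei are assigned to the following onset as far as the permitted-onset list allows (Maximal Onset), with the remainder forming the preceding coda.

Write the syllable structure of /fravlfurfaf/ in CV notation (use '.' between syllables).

CCVCC.CVC.CVC

The vowels are a, u, a — 3 nuclei, so 3 syllables.
Between /a/ (V1) and /u/ (V2): /vlf/; trying suffixes from longest down, /f/ is the first permitted one, so coda /vl/ | onset /f/.
Between /u/ (V2) and /a/ (V3): /rf/; trying suffixes from longest down, /f/ is the first permitted one, so coda /r/ | onset /f/.
Syllabification: fravl.fur.faf.
Mapping each syllable to C/V: /fravl/ → CCVCC, /fur/ → CVC, /faf/ → CVC.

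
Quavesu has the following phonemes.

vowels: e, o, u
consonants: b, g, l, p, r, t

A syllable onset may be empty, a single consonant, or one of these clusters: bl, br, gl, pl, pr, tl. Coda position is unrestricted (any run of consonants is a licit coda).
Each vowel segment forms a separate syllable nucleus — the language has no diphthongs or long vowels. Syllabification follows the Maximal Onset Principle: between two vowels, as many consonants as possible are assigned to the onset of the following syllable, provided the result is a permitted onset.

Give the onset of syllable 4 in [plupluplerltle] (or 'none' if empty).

tl

Vowels present: u, u, e, e; each is a nucleus, giving 4 syllables.
Between /u/ (V1) and /u/ (V2): cluster /pl/ — /pl/ is itself a permitted onset, so the whole cluster goes right; preceding coda = ∅.
Between /u/ (V2) and /e/ (V3): /pl/ is a licit onset in full, so it all attaches to the next syllable.
Between /e/ (V3) and /e/ (V4): /rltl/ splits as /rl/ + /tl/ (/tl/ is the longest suffix that is a licit onset).
Result: plu.plu.plerl.tle.
Syllable 4 is /tle/: onset /tl/, nucleus /e/, coda ∅.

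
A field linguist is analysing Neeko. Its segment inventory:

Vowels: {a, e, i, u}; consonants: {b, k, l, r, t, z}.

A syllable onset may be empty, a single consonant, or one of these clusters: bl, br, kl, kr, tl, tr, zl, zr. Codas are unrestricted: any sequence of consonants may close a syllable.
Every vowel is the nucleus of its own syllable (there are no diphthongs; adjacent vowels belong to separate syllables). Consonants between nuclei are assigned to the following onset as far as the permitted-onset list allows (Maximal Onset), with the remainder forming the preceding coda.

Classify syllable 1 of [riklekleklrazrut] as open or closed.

Vowels present: i, e, e, a, u; each is a nucleus, giving 5 syllables.
Between /i/ (V1) and /e/ (V2): /kl/ is a licit onset in full, so it all attaches to the next syllable.
Between /e/ (V2) and /e/ (V3): /kl/ is a licit onset in full, so it all attaches to the next syllable.
Between /e/ (V3) and /a/ (V4): /klr/ splits as /kl/ + /r/ (/r/ is the longest suffix that is a licit onset).
Between /a/ (V4) and /u/ (V5): cluster /zr/ — /zr/ is itself a permitted onset, so the whole cluster goes right; preceding coda = ∅.
So the parse is ri.kle.klekl.ra.zrut.
Syllable 1 is /ri/; it ends in its nucleus with no coda, so it is open.

open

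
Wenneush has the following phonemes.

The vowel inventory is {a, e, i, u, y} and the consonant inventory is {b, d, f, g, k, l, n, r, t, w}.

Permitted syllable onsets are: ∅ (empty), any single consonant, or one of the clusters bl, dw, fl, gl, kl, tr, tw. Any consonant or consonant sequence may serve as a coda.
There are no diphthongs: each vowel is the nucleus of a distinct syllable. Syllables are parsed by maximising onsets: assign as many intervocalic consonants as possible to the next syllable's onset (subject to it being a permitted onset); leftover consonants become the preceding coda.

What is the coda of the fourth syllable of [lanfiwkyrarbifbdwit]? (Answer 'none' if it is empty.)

Nuclei (vowels): a, i, y, a, i, i → 6 syllables.
Between /a/ (V1) and /i/ (V2): /nf/ — longest licit onset from the right is /f/, leaving /n/ as coda.
Between /i/ (V2) and /y/ (V3): /wk/ — longest licit onset from the right is /k/, leaving /w/ as coda.
Between /y/ (V3) and /a/ (V4): /r/ is a single consonant, so it becomes the next onset.
Between /a/ (V4) and /i/ (V5): cluster /rb/ — the longest permitted-onset suffix is /b/; onset = /b/, preceding coda = /r/.
Between /i/ (V5) and /i/ (V6): cluster /fbdw/ — the longest permitted-onset suffix is /dw/; onset = /dw/, preceding coda = /fb/.
Result: lan.fiw.ky.rar.bifb.dwit.
Syllable 4 is /rar/: onset /r/, nucleus /a/, coda /r/.

r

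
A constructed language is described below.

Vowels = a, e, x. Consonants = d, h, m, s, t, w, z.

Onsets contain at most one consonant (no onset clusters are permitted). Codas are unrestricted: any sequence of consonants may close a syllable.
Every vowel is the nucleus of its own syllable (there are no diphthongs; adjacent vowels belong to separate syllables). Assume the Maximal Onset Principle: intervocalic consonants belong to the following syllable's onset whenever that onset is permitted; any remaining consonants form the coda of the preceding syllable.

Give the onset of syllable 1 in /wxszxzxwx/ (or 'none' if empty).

w

The vowels are x, x, x, x — 4 nuclei, so 4 syllables.
V1 /x/ – V2 /x/: /sz/ splits as /s/ + /z/ (/z/ is the longest suffix that is a licit onset).
V2 /x/ – V3 /x/: /z/ is a single consonant, so it becomes the next onset.
V3 /x/ – V4 /x/: /w/ is a single consonant, so it becomes the next onset.
Syllabification: wxs.zx.zx.wx.
Syllable 1 is /wxs/: onset /w/, nucleus /x/, coda /s/.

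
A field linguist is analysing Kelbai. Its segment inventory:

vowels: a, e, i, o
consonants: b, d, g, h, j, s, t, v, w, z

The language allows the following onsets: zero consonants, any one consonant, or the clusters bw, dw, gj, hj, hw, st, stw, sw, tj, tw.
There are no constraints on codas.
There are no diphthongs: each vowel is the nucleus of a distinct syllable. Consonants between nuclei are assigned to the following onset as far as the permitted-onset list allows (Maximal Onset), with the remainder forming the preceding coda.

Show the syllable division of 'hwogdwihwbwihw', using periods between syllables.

hwog.dwihw.bwihw

The vowels are o, i, i — 3 nuclei, so 3 syllables.
σ1/σ2 boundary: /gdw/; trying suffixes from longest down, /dw/ is the first permitted one, so coda /g/ | onset /dw/.
σ2/σ3 boundary: /hwbw/; trying suffixes from longest down, /bw/ is the first permitted one, so coda /hw/ | onset /bw/.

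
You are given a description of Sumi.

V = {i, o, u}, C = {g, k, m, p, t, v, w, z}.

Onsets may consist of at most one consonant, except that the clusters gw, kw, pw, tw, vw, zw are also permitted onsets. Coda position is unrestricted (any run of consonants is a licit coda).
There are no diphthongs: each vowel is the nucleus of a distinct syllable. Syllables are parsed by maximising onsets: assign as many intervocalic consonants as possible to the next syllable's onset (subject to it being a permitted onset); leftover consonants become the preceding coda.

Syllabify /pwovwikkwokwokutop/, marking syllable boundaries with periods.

pwo.vwik.kwo.kwo.ku.top

The vowels are o, i, o, o, u, o — 6 nuclei, so 6 syllables.
/o…i/ gap (V1→V2): cluster /vw/ — /vw/ is itself a permitted onset, so the whole cluster goes right; preceding coda = ∅.
/i…o/ gap (V2→V3): /kkw/ — longest licit onset from the right is /kw/, leaving /k/ as coda.
/o…o/ gap (V3→V4): cluster /kw/ — /kw/ is itself a permitted onset, so the whole cluster goes right; preceding coda = ∅.
/o…u/ gap (V4→V5): /k/ → onset of the next syllable (single consonants are always licit onsets).
/u…o/ gap (V5→V6): /t/ is a single consonant, so it becomes the next onset.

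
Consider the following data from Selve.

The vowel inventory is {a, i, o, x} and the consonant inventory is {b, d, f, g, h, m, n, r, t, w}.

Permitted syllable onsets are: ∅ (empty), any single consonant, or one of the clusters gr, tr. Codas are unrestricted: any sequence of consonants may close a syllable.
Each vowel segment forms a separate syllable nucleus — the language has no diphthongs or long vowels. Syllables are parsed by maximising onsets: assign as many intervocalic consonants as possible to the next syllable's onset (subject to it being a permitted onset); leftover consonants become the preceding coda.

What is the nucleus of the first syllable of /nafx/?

Nuclei (vowels): a, x → 2 syllables.
The first nucleus (vowel 1 from the left) is /a/.

a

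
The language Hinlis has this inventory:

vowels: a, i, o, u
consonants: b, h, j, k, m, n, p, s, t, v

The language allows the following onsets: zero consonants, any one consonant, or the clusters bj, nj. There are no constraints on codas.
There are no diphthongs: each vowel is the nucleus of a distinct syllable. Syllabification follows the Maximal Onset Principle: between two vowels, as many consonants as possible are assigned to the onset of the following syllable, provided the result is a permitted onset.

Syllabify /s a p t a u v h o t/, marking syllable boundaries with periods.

Nuclei (vowels): a, a, u, o → 4 syllables.
V1 /a/ – V2 /a/: /pt/; trying suffixes from longest down, /t/ is the first permitted one, so coda /p/ | onset /t/.
V2 /a/ – V3 /u/: nothing intervenes; syllable break is V.V.
V3 /u/ – V4 /o/: /vh/ splits as /v/ + /h/ (/h/ is the longest suffix that is a licit onset).

sap.ta.uv.hot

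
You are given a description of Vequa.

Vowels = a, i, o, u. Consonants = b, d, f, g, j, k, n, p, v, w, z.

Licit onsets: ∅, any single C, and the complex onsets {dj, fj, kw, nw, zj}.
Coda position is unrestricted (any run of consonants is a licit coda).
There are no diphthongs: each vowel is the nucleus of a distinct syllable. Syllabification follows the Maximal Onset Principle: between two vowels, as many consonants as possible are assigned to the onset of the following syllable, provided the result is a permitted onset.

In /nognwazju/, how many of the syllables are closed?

1

Vowels present: o, a, u; each is a nucleus, giving 3 syllables.
V1 /o/ – V2 /a/: /gnw/ — longest licit onset from the right is /nw/, leaving /g/ as coda.
V2 /a/ – V3 /u/: /zj/ is a licit onset in full, so it all attaches to the next syllable.
Putting it together: nog.nwa.zju.
Classifying each syllable: /nog/ (closed), /nwa/ (open), /zju/ (open).
Closed syllables: 1.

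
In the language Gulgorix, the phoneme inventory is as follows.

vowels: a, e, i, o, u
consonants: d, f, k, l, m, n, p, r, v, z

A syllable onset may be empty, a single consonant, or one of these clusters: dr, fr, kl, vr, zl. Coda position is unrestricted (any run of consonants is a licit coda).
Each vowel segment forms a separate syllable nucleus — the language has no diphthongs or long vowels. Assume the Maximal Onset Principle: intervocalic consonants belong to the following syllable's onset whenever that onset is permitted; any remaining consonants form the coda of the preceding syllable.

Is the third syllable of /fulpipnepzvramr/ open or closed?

closed

The vowels are u, i, e, a — 4 nuclei, so 4 syllables.
σ1/σ2 boundary: /lp/ splits as /l/ + /p/ (/p/ is the longest suffix that is a licit onset).
σ2/σ3 boundary: /pn/ splits as /p/ + /n/ (/n/ is the longest suffix that is a licit onset).
σ3/σ4 boundary: /pzvr/ splits as /pz/ + /vr/ (/vr/ is the longest suffix that is a licit onset).
Putting it together: ful.pip.nepz.vramr.
Syllable 3 is /nepz/ with coda /pz/, so it is closed.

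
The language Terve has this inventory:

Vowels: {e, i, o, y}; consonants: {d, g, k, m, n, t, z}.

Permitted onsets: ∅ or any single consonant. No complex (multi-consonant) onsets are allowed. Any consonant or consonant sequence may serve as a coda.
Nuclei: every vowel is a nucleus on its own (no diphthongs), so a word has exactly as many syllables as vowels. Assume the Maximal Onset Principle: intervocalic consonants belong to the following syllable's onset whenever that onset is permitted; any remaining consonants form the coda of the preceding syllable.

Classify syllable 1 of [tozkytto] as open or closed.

Nuclei (vowels): o, y, o → 3 syllables.
σ1/σ2 boundary: /zk/ — longest licit onset from the right is /k/, leaving /z/ as coda.
σ2/σ3 boundary: cluster /tt/ — the longest permitted-onset suffix is /t/; onset = /t/, preceding coda = /t/.
So the parse is toz.kyt.to.
Syllable 1 is /toz/ with coda /z/, so it is closed.

closed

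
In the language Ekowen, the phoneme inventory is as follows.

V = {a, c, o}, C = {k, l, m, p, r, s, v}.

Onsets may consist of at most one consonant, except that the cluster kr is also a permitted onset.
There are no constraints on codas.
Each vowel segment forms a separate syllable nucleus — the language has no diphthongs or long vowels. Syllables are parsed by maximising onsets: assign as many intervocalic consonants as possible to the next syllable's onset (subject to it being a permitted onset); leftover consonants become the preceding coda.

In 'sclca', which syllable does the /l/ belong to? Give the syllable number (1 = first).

2

The vowels are c, c, a — 3 nuclei, so 3 syllables.
Between /c/ (V1) and /c/ (V2): /l/ is a single consonant, so it becomes the next onset.
Between /c/ (V2) and /a/ (V3): hiatus — the boundary sits between the two vowels.
So the parse is sc.lc.a.
The /l/ is in the onset of syllable 2 (/lc/).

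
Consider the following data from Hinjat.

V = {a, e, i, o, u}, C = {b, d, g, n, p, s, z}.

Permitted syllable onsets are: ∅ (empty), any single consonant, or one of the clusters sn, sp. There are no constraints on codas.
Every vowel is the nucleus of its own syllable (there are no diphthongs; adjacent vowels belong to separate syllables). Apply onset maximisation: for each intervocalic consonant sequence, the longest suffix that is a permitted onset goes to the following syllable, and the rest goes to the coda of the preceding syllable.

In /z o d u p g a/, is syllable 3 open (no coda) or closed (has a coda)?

open

The vowels are o, u, a — 3 nuclei, so 3 syllables.
σ1/σ2 boundary: /d/ is a single consonant, so it becomes the next onset.
σ2/σ3 boundary: /pg/; trying suffixes from longest down, /g/ is the first permitted one, so coda /p/ | onset /g/.
Syllabification: zo.dup.ga.
Syllable 3 is /ga/; it ends in its nucleus with no coda, so it is open.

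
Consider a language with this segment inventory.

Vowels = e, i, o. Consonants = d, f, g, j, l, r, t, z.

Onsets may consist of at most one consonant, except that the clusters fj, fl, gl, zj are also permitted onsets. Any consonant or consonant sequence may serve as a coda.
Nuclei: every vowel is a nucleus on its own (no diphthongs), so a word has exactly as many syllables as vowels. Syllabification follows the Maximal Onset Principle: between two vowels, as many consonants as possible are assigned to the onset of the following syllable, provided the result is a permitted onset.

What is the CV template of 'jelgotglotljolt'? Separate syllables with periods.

CVC.CVC.CCVCC.CVCC

Vowels present: e, o, o, o; each is a nucleus, giving 4 syllables.
V1 /e/ – V2 /o/: /lg/ — longest licit onset from the right is /g/, leaving /l/ as coda.
V2 /o/ – V3 /o/: /tgl/; trying suffixes from longest down, /gl/ is the first permitted one, so coda /t/ | onset /gl/.
V3 /o/ – V4 /o/: cluster /tlj/ — the longest permitted-onset suffix is /j/; onset = /j/, preceding coda = /tl/.
Result: jel.got.glotl.jolt.
Mapping each syllable to C/V: /jel/ → CVC, /got/ → CVC, /glotl/ → CCVCC, /jolt/ → CVCC.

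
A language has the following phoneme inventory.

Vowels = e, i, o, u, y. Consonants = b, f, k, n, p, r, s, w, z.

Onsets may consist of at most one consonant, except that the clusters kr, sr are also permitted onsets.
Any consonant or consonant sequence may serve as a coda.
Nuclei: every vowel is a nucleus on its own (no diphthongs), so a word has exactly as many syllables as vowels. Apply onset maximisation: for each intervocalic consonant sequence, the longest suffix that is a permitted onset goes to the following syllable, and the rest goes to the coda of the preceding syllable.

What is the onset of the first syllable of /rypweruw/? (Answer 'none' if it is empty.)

Vowels present: y, e, u; each is a nucleus, giving 3 syllables.
σ1/σ2 boundary: /pw/; trying suffixes from longest down, /w/ is the first permitted one, so coda /p/ | onset /w/.
σ2/σ3 boundary: just /r/ — single C goes to the following onset.
Result: ryp.we.ruw.
Syllable 1 is /ryp/: onset /r/, nucleus /y/, coda /p/.

r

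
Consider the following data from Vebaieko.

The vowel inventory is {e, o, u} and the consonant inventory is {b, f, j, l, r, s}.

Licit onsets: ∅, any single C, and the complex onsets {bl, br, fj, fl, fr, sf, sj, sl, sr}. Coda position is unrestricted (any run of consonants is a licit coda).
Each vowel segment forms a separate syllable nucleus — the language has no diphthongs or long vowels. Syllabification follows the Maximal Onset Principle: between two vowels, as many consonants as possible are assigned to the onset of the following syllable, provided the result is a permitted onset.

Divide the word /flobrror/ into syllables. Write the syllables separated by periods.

flobr.ror

The vowels are o, o — 2 nuclei, so 2 syllables.
Between /o/ (V1) and /o/ (V2): cluster /brr/ — the longest permitted-onset suffix is /r/; onset = /r/, preceding coda = /br/.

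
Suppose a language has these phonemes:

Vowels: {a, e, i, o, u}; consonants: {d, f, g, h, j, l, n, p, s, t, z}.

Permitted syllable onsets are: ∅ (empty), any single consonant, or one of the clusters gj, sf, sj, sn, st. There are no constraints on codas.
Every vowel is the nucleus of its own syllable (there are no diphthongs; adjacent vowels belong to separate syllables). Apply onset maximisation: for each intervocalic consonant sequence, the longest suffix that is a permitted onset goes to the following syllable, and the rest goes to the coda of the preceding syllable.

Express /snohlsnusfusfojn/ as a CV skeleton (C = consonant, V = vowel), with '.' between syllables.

CCVCC.CCV.CCV.CCVCC

Nuclei (vowels): o, u, u, o → 4 syllables.
Between /o/ (V1) and /u/ (V2): cluster /hlsn/ — the longest permitted-onset suffix is /sn/; onset = /sn/, preceding coda = /hl/.
Between /u/ (V2) and /u/ (V3): /sf/ is a licit onset in full, so it all attaches to the next syllable.
Between /u/ (V3) and /o/ (V4): /sf/ — entire cluster is a permitted onset → onset /sf/, coda ∅.
Result: snohl.snu.sfu.sfojn.
Mapping each syllable to C/V: /snohl/ → CCVCC, /snu/ → CCV, /sfu/ → CCV, /sfojn/ → CCVCC.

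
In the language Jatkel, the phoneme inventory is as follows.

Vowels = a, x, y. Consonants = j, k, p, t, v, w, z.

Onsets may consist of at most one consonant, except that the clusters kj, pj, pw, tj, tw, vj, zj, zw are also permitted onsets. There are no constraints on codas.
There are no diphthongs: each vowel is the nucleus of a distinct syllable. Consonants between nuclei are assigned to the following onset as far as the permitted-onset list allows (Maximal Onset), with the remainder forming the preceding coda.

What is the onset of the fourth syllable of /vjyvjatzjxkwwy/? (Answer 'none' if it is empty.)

w

Vowels present: y, a, x, y; each is a nucleus, giving 4 syllables.
σ1/σ2 boundary: /vj/ — entire cluster is a permitted onset → onset /vj/, coda ∅.
σ2/σ3 boundary: /tzj/ splits as /t/ + /zj/ (/zj/ is the longest suffix that is a licit onset).
σ3/σ4 boundary: cluster /kww/ — the longest permitted-onset suffix is /w/; onset = /w/, preceding coda = /kw/.
Result: vjy.vjat.zjxkw.wy.
Syllable 4 is /wy/: onset /w/, nucleus /y/, coda ∅.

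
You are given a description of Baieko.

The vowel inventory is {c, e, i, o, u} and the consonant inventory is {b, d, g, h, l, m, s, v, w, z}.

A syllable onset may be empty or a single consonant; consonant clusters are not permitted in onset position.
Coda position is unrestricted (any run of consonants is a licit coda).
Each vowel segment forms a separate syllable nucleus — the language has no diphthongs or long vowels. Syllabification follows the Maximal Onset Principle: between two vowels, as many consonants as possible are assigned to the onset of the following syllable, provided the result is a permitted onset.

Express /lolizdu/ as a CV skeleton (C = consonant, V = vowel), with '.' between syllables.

Vowels present: o, i, u; each is a nucleus, giving 3 syllables.
Between /o/ (V1) and /i/ (V2): /l/ → onset of the next syllable (single consonants are always licit onsets).
Between /i/ (V2) and /u/ (V3): /zd/ splits as /z/ + /d/ (/d/ is the longest suffix that is a licit onset).
Syllabification: lo.liz.du.
Mapping each syllable to C/V: /lo/ → CV, /liz/ → CVC, /du/ → CV.

CV.CVC.CV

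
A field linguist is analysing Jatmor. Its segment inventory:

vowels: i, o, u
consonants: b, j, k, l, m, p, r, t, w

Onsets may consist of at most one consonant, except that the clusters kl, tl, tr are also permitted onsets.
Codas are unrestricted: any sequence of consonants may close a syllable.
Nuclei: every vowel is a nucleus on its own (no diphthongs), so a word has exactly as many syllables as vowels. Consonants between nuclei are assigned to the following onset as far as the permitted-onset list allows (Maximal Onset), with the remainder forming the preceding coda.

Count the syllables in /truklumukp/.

The vowels are u, u, u — 3 nuclei, so 3 syllables.

3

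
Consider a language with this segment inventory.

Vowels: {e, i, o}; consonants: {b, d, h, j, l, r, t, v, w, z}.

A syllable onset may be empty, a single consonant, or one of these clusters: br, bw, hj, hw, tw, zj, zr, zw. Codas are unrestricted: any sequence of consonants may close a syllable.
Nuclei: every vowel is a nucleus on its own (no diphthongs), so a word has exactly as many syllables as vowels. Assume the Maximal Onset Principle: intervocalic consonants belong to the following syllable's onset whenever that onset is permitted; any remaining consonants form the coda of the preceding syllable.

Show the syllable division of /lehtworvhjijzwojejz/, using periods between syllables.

The vowels are e, o, i, o, e — 5 nuclei, so 5 syllables.
/e…o/ gap (V1→V2): cluster /htw/ — the longest permitted-onset suffix is /tw/; onset = /tw/, preceding coda = /h/.
/o…i/ gap (V2→V3): cluster /rvhj/ — the longest permitted-onset suffix is /hj/; onset = /hj/, preceding coda = /rv/.
/i…o/ gap (V3→V4): /jzw/; trying suffixes from longest down, /zw/ is the first permitted one, so coda /j/ | onset /zw/.
/o…e/ gap (V4→V5): just /j/ — single C goes to the following onset.

leh.tworv.hjij.zwo.jejz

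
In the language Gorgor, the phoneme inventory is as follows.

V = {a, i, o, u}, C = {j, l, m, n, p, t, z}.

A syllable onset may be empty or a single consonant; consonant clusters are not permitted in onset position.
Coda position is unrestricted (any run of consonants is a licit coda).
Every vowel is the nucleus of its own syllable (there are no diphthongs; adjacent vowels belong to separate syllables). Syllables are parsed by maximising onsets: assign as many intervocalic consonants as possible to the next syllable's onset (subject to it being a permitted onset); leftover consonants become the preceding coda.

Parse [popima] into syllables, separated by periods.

The vowels are o, i, a — 3 nuclei, so 3 syllables.
/o…i/ gap (V1→V2): /p/ is a single consonant, so it becomes the next onset.
/i…a/ gap (V2→V3): just /m/ — single C goes to the following onset.

po.pi.ma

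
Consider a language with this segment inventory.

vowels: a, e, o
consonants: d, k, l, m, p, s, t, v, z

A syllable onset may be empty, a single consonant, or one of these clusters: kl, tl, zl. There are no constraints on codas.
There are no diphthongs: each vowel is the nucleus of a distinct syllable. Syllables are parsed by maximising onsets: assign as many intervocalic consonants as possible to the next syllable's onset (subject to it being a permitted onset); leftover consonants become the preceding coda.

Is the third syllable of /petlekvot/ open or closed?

Nuclei (vowels): e, e, o → 3 syllables.
V1 /e/ – V2 /e/: /tl/ — entire cluster is a permitted onset → onset /tl/, coda ∅.
V2 /e/ – V3 /o/: /kv/; trying suffixes from longest down, /v/ is the first permitted one, so coda /k/ | onset /v/.
Result: pe.tlek.vot.
Syllable 3 is /vot/ with coda /t/, so it is closed.

closed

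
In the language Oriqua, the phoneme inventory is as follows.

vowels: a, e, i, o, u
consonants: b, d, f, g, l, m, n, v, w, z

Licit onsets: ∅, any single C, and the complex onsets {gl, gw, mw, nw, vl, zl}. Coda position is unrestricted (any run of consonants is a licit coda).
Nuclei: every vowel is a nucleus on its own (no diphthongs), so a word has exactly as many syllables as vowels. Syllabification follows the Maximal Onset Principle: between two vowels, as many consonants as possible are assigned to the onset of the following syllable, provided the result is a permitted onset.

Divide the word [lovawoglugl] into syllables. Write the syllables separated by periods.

The vowels are o, a, o, u — 4 nuclei, so 4 syllables.
V1 /o/ – V2 /a/: /v/ → onset of the next syllable (single consonants are always licit onsets).
V2 /a/ – V3 /o/: /w/ is a single consonant, so it becomes the next onset.
V3 /o/ – V4 /u/: /gl/ is a licit onset in full, so it all attaches to the next syllable.

lo.va.wo.glugl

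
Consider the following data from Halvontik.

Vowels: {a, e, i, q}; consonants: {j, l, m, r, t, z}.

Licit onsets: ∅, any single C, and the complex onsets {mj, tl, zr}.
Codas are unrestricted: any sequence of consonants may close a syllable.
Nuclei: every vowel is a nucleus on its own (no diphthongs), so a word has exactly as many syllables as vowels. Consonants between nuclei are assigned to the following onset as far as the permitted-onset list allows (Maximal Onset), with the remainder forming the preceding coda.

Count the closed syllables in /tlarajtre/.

1

Vowels present: a, a, e; each is a nucleus, giving 3 syllables.
Between /a/ (V1) and /a/ (V2): just /r/ — single C goes to the following onset.
Between /a/ (V2) and /e/ (V3): cluster /jtr/ — the longest permitted-onset suffix is /r/; onset = /r/, preceding coda = /jt/.
Putting it together: tla.rajt.re.
Classifying each syllable: /tla/ (open), /rajt/ (closed), /re/ (open).
Closed syllables: 1.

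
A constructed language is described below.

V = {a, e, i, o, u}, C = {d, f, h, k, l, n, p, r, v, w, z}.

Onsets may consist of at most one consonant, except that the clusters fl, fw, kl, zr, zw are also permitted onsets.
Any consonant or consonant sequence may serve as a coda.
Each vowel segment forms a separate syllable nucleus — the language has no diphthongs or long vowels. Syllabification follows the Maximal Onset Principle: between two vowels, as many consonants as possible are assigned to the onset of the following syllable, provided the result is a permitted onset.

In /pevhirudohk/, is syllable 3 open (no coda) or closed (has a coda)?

The vowels are e, i, u, o — 4 nuclei, so 4 syllables.
/e…i/ gap (V1→V2): cluster /vh/ — the longest permitted-onset suffix is /h/; onset = /h/, preceding coda = /v/.
/i…u/ gap (V2→V3): just /r/ — single C goes to the following onset.
/u…o/ gap (V3→V4): /d/ → onset of the next syllable (single consonants are always licit onsets).
Result: pev.hi.ru.dohk.
Syllable 3 is /ru/; it ends in its nucleus with no coda, so it is open.

open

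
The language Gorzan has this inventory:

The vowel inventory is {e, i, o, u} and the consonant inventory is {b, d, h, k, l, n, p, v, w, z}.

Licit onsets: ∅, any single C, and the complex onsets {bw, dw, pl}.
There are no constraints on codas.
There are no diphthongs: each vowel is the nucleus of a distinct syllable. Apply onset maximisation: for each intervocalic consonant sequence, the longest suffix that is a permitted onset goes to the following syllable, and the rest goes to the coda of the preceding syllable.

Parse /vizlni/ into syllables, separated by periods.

vizl.ni

Vowels present: i, i; each is a nucleus, giving 2 syllables.
V1 /i/ – V2 /i/: cluster /zln/ — the longest permitted-onset suffix is /n/; onset = /n/, preceding coda = /zl/.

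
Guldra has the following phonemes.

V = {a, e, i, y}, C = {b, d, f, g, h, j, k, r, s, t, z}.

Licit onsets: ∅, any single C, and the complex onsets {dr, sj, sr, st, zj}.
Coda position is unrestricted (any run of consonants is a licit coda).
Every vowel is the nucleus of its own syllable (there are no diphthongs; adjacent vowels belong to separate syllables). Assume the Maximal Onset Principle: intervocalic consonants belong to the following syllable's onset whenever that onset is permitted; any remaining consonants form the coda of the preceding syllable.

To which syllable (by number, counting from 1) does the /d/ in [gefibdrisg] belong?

Nuclei (vowels): e, i, i → 3 syllables.
/e…i/ gap (V1→V2): /f/ is a single consonant, so it becomes the next onset.
/i…i/ gap (V2→V3): /bdr/ — longest licit onset from the right is /dr/, leaving /b/ as coda.
Result: ge.fib.drisg.
The /d/ is in the onset of syllable 3 (/drisg/).

3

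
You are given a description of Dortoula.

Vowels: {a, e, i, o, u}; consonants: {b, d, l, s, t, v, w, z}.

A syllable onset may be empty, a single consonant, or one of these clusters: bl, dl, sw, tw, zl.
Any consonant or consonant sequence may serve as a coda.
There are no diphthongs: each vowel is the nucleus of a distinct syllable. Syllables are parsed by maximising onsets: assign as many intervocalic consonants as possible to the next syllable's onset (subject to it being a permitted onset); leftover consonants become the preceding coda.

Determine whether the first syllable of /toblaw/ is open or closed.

open

The vowels are o, a — 2 nuclei, so 2 syllables.
V1 /o/ – V2 /a/: /bl/ — entire cluster is a permitted onset → onset /bl/, coda ∅.
Result: to.blaw.
Syllable 1 is /to/; it ends in its nucleus with no coda, so it is open.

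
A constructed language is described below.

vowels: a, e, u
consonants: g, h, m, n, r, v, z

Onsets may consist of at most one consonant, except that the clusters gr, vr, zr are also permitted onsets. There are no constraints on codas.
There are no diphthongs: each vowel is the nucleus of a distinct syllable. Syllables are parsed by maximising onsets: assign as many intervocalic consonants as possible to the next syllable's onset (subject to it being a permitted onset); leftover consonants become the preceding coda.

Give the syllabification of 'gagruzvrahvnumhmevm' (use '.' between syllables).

ga.gruz.vrahv.numh.mevm

The vowels are a, u, a, u, e — 5 nuclei, so 5 syllables.
Between /a/ (V1) and /u/ (V2): cluster /gr/ — /gr/ is itself a permitted onset, so the whole cluster goes right; preceding coda = ∅.
Between /u/ (V2) and /a/ (V3): /zvr/ — longest licit onset from the right is /vr/, leaving /z/ as coda.
Between /a/ (V3) and /u/ (V4): cluster /hvn/ — the longest permitted-onset suffix is /n/; onset = /n/, preceding coda = /hv/.
Between /u/ (V4) and /e/ (V5): /mhm/ splits as /mh/ + /m/ (/m/ is the longest suffix that is a licit onset).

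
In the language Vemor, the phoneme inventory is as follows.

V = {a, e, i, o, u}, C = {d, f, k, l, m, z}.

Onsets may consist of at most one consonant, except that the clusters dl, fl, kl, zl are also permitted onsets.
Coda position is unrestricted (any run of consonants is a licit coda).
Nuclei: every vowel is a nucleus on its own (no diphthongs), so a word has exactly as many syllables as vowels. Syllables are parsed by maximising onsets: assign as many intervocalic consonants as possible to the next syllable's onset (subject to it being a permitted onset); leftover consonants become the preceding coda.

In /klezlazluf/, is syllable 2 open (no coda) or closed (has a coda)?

open

The vowels are e, a, u — 3 nuclei, so 3 syllables.
V1 /e/ – V2 /a/: cluster /zl/ — /zl/ is itself a permitted onset, so the whole cluster goes right; preceding coda = ∅.
V2 /a/ – V3 /u/: cluster /zl/ — /zl/ is itself a permitted onset, so the whole cluster goes right; preceding coda = ∅.
Syllabification: kle.zla.zluf.
Syllable 2 is /zla/; it ends in its nucleus with no coda, so it is open.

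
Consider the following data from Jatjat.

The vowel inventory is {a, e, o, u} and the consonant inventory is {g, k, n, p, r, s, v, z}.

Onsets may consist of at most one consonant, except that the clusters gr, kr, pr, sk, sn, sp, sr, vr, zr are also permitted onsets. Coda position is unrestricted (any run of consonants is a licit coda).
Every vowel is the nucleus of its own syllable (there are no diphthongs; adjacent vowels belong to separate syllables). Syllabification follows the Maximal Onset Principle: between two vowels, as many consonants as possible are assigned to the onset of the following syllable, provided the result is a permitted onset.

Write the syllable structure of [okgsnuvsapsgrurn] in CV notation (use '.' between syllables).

VCC.CCVC.CVCC.CCVCC

Nuclei (vowels): o, u, a, u → 4 syllables.
/o…u/ gap (V1→V2): /kgsn/; trying suffixes from longest down, /sn/ is the first permitted one, so coda /kg/ | onset /sn/.
/u…a/ gap (V2→V3): /vs/ splits as /v/ + /s/ (/s/ is the longest suffix that is a licit onset).
/a…u/ gap (V3→V4): /psgr/ — longest licit onset from the right is /gr/, leaving /ps/ as coda.
So the parse is okg.snuv.saps.grurn.
Mapping each syllable to C/V: /okg/ → VCC, /snuv/ → CCVC, /saps/ → CVCC, /grurn/ → CCVCC.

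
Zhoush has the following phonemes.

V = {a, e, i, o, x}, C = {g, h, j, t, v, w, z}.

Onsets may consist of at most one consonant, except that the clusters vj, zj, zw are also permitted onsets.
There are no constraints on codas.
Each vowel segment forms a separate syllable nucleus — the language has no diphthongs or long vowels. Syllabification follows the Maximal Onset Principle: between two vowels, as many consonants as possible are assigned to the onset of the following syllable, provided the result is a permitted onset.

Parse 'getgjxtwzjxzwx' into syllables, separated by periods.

Nuclei (vowels): e, x, x, x → 4 syllables.
/e…x/ gap (V1→V2): /tgj/ — longest licit onset from the right is /j/, leaving /tg/ as coda.
/x…x/ gap (V2→V3): /twzj/ — longest licit onset from the right is /zj/, leaving /tw/ as coda.
/x…x/ gap (V3→V4): /zw/ is a licit onset in full, so it all attaches to the next syllable.

getg.jxtw.zjx.zwx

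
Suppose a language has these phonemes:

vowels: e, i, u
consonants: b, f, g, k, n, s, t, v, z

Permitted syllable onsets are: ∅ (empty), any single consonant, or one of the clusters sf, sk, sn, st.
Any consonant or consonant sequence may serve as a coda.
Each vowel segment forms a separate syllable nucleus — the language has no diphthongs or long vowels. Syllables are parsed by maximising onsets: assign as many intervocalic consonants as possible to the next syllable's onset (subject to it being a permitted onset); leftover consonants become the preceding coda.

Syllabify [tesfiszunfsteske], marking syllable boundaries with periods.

te.sfis.zunf.ste.ske

Vowels present: e, i, u, e, e; each is a nucleus, giving 5 syllables.
σ1/σ2 boundary: cluster /sf/ — /sf/ is itself a permitted onset, so the whole cluster goes right; preceding coda = ∅.
σ2/σ3 boundary: cluster /sz/ — the longest permitted-onset suffix is /z/; onset = /z/, preceding coda = /s/.
σ3/σ4 boundary: cluster /nfst/ — the longest permitted-onset suffix is /st/; onset = /st/, preceding coda = /nf/.
σ4/σ5 boundary: /sk/ — entire cluster is a permitted onset → onset /sk/, coda ∅.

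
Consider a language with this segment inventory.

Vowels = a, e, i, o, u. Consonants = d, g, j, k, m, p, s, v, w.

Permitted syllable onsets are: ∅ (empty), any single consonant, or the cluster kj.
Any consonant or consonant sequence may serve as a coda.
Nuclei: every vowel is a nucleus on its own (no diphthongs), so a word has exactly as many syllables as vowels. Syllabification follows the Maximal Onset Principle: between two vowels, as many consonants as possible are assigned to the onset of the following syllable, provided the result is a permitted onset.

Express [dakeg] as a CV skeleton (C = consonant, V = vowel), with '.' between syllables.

CV.CVC

Nuclei (vowels): a, e → 2 syllables.
/a…e/ gap (V1→V2): /k/ → onset of the next syllable (single consonants are always licit onsets).
Result: da.keg.
Mapping each syllable to C/V: /da/ → CV, /keg/ → CVC.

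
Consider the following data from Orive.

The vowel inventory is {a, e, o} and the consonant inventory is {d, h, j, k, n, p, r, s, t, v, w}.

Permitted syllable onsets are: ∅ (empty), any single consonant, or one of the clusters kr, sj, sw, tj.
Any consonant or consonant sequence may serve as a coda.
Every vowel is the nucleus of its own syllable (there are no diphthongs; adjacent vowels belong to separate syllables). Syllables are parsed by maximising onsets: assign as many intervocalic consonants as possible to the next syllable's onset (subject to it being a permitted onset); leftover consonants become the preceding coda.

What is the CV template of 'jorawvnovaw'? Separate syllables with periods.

CV.CVCC.CV.CVC

The vowels are o, a, o, a — 4 nuclei, so 4 syllables.
σ1/σ2 boundary: /r/ is a single consonant, so it becomes the next onset.
σ2/σ3 boundary: /wvn/ — longest licit onset from the right is /n/, leaving /wv/ as coda.
σ3/σ4 boundary: /v/ is a single consonant, so it becomes the next onset.
Putting it together: jo.rawv.no.vaw.
Mapping each syllable to C/V: /jo/ → CV, /rawv/ → CVCC, /no/ → CV, /vaw/ → CVC.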